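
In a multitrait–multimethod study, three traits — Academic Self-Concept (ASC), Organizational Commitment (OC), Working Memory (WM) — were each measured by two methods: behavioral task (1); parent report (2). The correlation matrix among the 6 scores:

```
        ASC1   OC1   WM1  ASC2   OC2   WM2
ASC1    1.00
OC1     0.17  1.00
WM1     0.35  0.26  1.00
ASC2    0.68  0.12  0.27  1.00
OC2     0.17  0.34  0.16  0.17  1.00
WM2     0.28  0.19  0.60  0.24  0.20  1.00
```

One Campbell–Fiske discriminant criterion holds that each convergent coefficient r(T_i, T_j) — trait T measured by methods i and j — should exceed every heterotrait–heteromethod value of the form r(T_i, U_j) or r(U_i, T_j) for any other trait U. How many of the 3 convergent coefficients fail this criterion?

Each convergent coefficient versus the relevant comparison correlations:
ASC (methods 1·2): 0.68 vs {0.17, 0.12, 0.28, 0.27} → pass.
OC (methods 1·2): 0.34 vs {0.12, 0.17, 0.19, 0.16} → pass.
WM (methods 1·2): 0.60 vs {0.27, 0.28, 0.16, 0.19} → pass.
0 of 3 fail.

0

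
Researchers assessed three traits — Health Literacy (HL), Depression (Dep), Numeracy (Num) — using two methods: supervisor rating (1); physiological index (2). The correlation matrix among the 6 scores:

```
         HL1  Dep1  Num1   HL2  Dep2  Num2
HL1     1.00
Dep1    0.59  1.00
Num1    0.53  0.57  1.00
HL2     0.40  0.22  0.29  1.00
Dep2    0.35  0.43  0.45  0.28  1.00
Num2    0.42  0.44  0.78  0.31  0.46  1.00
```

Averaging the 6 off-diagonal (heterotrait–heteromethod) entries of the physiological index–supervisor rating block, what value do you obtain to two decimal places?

HTHM values (method 2 × method 1): 0.22, 0.29, 0.35, 0.45, 0.42, 0.44; mean = 2.17/6 = 0.36.

0.36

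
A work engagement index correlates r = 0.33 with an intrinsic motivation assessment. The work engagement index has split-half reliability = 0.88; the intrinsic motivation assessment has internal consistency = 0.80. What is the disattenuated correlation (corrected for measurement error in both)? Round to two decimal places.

0.39

r_true = r_obs / √(r_xx · r_yy) = 0.33 / √(0.88 × 0.80) = 0.33 / √0.7040 = 0.33 / 0.8390 ≈ 0.39.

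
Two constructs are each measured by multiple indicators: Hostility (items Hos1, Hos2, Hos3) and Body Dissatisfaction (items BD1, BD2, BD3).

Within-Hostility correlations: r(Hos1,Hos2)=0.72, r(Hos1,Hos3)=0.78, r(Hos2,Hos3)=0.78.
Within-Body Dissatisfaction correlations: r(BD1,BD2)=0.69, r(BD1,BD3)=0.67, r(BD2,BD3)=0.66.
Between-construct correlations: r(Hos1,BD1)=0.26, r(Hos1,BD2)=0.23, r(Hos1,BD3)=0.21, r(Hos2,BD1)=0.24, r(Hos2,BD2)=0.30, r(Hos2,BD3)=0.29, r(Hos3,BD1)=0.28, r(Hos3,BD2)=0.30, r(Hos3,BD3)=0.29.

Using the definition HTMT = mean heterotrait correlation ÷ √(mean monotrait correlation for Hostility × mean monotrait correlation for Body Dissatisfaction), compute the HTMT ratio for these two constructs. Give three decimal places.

Between-construct mean = 2.40/9 = 0.2667.
Mean within-Hos = 2.28/3 = 0.7600; mean within-BD = 2.02/3 = 0.6733.
Geometric mean = √(0.7600 × 0.6733) = 0.7153.
HTMT = 0.2667 / 0.7153 = 0.373.

0.373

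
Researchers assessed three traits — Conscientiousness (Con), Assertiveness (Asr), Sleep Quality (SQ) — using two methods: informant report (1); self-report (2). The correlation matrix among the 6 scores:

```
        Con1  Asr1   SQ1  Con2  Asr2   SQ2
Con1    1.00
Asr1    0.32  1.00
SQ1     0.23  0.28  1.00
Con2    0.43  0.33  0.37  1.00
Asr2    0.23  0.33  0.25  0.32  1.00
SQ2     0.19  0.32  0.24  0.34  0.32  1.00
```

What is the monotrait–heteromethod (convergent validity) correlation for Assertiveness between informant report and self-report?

0.33

Same trait (Asr), different methods: r(Asr1, Asr2) = 0.33.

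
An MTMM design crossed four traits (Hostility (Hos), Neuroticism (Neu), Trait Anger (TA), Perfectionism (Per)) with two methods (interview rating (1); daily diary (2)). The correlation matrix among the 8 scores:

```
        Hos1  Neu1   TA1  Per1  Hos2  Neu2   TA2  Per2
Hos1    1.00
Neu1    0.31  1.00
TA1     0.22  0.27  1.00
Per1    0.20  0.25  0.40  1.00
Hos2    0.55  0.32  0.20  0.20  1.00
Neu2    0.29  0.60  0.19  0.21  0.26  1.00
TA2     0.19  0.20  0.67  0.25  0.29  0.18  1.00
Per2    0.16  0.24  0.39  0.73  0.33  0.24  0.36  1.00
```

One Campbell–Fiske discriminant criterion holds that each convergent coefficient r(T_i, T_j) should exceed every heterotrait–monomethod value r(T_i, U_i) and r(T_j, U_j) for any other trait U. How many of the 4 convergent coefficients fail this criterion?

0

Each convergent coefficient versus the relevant comparison correlations:
Hos (methods 1·2): 0.55 vs {0.31, 0.26, 0.22, 0.29, 0.20, 0.33} → pass.
Neu (methods 1·2): 0.60 vs {0.31, 0.26, 0.27, 0.18, 0.25, 0.24} → pass.
TA (methods 1·2): 0.67 vs {0.22, 0.29, 0.27, 0.18, 0.40, 0.36} → pass.
Per (methods 1·2): 0.73 vs {0.20, 0.33, 0.25, 0.24, 0.40, 0.36} → pass.
0 of 4 fail.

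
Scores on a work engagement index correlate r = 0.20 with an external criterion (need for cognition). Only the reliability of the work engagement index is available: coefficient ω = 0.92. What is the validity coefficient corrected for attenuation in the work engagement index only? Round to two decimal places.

Single correction: r_c = r_obs / √r_xx = 0.20 / √0.92 = 0.20 / 0.9592 ≈ 0.21.

0.21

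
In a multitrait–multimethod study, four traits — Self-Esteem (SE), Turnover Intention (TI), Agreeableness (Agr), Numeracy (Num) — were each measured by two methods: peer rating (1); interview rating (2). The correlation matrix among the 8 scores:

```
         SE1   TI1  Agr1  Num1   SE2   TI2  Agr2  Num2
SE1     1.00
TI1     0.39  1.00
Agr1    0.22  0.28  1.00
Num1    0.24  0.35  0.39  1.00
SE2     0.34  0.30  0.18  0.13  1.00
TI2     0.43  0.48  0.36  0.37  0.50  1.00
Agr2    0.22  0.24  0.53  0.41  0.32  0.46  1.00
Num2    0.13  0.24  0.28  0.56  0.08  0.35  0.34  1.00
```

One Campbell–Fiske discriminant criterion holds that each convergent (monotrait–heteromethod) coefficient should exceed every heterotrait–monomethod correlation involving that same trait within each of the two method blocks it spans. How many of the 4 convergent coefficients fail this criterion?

2

Checking each validity diagonal entry against its comparison values:
SE (methods 1·2): 0.34 vs {0.39, 0.50, 0.22, 0.32, 0.24, 0.08} → fail.
TI (methods 1·2): 0.48 vs {0.39, 0.50, 0.28, 0.46, 0.35, 0.35} → fail.
Agr (methods 1·2): 0.53 vs {0.22, 0.32, 0.28, 0.46, 0.39, 0.34} → pass.
Num (methods 1·2): 0.56 vs {0.24, 0.08, 0.35, 0.35, 0.39, 0.34} → pass.
2 of 4 fail.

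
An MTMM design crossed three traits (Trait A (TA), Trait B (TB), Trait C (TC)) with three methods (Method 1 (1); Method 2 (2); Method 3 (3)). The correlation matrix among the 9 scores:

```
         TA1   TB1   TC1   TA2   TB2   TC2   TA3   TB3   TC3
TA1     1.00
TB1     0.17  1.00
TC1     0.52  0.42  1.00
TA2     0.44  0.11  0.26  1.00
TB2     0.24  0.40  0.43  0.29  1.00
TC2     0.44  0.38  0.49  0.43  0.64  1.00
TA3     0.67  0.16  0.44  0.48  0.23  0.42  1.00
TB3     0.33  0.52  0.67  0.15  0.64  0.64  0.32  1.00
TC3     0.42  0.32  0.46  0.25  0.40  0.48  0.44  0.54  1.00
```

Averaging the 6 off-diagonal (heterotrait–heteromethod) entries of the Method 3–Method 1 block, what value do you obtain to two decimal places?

0.39

HTHM values (method 3 × method 1): 0.16, 0.44, 0.33, 0.67, 0.42, 0.32; mean = 2.34/6 = 0.39.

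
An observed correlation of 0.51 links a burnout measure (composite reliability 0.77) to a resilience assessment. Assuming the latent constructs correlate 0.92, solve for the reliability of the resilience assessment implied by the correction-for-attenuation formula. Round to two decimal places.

r_true = r_obs / √(r_xx · r_yy) ⇒ 0.92 = 0.51 / √(0.77 · r_yy).
√(0.77 · r_yy) = 0.51 / 0.92 = 0.5543; 0.77 · r_yy = 0.3072; r_yy = 0.3072 / 0.77 ≈ 0.40.

0.40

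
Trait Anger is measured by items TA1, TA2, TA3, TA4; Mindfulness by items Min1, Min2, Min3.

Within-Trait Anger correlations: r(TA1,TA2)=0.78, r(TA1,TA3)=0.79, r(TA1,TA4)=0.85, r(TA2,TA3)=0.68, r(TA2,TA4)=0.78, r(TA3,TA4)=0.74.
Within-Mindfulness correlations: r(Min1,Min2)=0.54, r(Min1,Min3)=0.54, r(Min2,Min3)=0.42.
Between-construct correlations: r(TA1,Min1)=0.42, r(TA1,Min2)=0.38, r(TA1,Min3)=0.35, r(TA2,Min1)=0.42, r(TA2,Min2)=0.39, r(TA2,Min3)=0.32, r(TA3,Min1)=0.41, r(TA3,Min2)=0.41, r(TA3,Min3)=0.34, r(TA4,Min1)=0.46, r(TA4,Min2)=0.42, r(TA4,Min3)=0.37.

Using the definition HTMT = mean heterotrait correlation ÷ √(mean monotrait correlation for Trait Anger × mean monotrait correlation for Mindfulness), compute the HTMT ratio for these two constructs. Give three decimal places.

Between-construct mean = 4.69/12 = 0.3908.
Mean within-TA = 4.62/6 = 0.7700; mean within-Min = 1.50/3 = 0.5000.
Geometric mean = √(0.7700 × 0.5000) = 0.6205.
HTMT = 0.3908 / 0.6205 = 0.630.

0.630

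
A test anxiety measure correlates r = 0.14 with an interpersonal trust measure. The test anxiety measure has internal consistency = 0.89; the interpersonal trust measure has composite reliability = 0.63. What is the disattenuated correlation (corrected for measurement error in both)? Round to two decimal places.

r_true = r_obs / √(r_xx · r_yy) = 0.14 / √(0.89 × 0.63) = 0.14 / √0.5607 = 0.14 / 0.7488 ≈ 0.19.

0.19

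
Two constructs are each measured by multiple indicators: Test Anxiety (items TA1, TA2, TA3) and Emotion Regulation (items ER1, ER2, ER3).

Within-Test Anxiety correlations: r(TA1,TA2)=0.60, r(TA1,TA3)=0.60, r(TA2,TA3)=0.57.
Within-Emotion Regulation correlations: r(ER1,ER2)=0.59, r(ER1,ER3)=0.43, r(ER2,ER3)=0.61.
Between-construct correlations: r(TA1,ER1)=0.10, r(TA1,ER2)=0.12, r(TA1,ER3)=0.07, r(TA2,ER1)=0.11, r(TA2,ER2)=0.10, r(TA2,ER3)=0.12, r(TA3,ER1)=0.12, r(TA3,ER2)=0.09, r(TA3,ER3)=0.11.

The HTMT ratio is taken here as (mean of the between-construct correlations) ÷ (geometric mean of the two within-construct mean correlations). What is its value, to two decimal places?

Mean heterotrait r = 0.94/9 = 0.1044.
Mean within-TA = 1.77/3 = 0.5900; mean within-ER = 1.63/3 = 0.5433.
Geometric mean = √(0.5900 × 0.5433) = 0.5662.
HTMT = 0.1044 / 0.5662 = 0.18.

0.18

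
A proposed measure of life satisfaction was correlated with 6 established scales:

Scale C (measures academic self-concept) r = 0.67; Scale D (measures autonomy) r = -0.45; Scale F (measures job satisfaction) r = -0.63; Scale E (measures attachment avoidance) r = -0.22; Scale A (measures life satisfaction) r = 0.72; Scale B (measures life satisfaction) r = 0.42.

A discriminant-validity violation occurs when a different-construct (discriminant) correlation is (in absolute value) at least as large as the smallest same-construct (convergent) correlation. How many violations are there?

3

Convergent (same construct = life satisfaction): Scale A, Scale B.
Smallest convergent = 0.42. Discriminant |r|: 0.67, 0.45, 0.63, 0.22; count ≥ 0.42 → 3.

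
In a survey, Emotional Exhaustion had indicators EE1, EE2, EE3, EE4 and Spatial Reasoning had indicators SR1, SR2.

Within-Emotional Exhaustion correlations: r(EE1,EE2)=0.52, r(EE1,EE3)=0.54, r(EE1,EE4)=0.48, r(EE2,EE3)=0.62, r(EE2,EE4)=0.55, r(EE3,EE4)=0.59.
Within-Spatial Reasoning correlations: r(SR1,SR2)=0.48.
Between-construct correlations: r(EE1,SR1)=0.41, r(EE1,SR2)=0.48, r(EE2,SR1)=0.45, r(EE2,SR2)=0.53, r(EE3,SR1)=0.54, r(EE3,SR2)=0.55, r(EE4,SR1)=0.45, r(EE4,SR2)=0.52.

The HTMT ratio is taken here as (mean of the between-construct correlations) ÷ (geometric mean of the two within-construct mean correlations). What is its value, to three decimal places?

Mean between = 3.93/8 = 0.4913.
Mean within-EE = 3.30/6 = 0.5500; mean within-SR = 0.48/1 = 0.4800.
Geometric mean = √(0.5500 × 0.4800) = 0.5138.
HTMT = 0.4913 / 0.5138 = 0.956.

0.956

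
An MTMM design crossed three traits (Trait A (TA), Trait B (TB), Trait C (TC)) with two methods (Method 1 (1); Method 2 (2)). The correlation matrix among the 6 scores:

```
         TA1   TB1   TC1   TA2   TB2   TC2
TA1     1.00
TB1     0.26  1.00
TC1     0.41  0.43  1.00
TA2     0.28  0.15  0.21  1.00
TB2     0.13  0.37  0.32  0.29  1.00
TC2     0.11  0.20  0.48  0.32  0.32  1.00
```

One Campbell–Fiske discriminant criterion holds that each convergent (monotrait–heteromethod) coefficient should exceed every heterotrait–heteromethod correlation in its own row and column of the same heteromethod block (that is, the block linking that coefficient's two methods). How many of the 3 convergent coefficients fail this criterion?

0

Convergent coefficients and their comparison sets:
TA (methods 1·2): 0.28 vs {0.13, 0.15, 0.11, 0.21} → pass.
TB (methods 1·2): 0.37 vs {0.15, 0.13, 0.20, 0.32} → pass.
TC (methods 1·2): 0.48 vs {0.21, 0.11, 0.32, 0.20} → pass.
0 of 3 fail.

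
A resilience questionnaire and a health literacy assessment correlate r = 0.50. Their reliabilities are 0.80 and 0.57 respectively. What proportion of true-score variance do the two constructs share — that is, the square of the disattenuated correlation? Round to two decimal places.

Disattenuated r = 0.50 / √(0.80 × 0.57) = 0.50 / 0.6753 = 0.7404.
Shared true-score variance = 0.7404² = 0.5482 ≈ 0.55.

0.55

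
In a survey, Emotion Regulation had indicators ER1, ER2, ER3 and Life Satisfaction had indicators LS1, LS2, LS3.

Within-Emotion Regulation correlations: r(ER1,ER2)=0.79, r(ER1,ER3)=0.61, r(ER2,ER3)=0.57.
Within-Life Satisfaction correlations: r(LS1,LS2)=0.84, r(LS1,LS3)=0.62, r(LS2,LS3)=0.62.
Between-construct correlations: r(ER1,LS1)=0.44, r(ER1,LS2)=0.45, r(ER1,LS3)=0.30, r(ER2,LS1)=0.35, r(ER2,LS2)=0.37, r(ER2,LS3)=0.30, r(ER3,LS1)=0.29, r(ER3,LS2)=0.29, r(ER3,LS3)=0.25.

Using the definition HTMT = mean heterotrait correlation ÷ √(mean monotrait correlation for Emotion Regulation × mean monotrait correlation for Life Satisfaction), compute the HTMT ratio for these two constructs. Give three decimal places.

0.501

Mean between = 3.04/9 = 0.3378.
Mean within-ER = 1.97/3 = 0.6567; mean within-LS = 2.08/3 = 0.6933.
Geometric mean = √(0.6567 × 0.6933) = 0.6748.
HTMT = 0.3378 / 0.6748 = 0.501.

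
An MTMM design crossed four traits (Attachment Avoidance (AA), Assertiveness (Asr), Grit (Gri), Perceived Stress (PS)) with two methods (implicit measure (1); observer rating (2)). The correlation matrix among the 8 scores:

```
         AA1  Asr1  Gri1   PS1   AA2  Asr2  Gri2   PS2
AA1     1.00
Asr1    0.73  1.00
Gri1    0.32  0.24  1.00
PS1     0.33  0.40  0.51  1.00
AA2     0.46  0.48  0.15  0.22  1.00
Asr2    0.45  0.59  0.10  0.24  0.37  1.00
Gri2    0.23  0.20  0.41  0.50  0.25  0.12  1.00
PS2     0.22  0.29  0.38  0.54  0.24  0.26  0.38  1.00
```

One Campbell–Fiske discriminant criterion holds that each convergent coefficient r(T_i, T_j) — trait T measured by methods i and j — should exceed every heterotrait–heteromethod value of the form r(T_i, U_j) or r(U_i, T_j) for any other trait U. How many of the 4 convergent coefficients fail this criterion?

2

Convergent coefficients and their comparison sets:
AA (methods 1·2): 0.46 vs {0.45, 0.48, 0.23, 0.15, 0.22, 0.22} → fail.
Asr (methods 1·2): 0.59 vs {0.48, 0.45, 0.20, 0.10, 0.29, 0.24} → pass.
Gri (methods 1·2): 0.41 vs {0.15, 0.23, 0.10, 0.20, 0.38, 0.50} → fail.
PS (methods 1·2): 0.54 vs {0.22, 0.22, 0.24, 0.29, 0.50, 0.38} → pass.
2 of 4 fail.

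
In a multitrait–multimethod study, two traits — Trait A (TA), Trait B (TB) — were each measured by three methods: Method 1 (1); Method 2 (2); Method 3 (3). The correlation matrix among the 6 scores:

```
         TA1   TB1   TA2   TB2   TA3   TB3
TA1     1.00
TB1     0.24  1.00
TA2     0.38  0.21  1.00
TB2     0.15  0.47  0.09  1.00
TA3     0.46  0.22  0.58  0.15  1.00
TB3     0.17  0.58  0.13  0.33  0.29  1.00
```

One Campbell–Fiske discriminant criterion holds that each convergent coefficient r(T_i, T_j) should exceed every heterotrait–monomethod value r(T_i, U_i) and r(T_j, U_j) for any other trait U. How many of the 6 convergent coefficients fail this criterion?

0

Convergent coefficients and their comparison sets:
TA (methods 1·2): 0.38 vs {0.24, 0.09} → pass.
TA (methods 1·3): 0.46 vs {0.24, 0.29} → pass.
TA (methods 2·3): 0.58 vs {0.09, 0.29} → pass.
TB (methods 1·2): 0.47 vs {0.24, 0.09} → pass.
TB (methods 1·3): 0.58 vs {0.24, 0.29} → pass.
TB (methods 2·3): 0.33 vs {0.09, 0.29} → pass.
0 of 6 fail.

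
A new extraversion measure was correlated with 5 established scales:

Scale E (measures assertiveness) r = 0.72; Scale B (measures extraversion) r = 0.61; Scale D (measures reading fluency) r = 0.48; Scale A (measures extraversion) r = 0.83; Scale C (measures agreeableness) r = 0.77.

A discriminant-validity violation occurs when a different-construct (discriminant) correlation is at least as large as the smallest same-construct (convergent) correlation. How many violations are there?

2

Convergent (same construct = extraversion): Scale B, Scale A.
Smallest convergent = 0.61. Discriminant values: 0.72, 0.48, 0.77; count ≥ 0.61 → 2.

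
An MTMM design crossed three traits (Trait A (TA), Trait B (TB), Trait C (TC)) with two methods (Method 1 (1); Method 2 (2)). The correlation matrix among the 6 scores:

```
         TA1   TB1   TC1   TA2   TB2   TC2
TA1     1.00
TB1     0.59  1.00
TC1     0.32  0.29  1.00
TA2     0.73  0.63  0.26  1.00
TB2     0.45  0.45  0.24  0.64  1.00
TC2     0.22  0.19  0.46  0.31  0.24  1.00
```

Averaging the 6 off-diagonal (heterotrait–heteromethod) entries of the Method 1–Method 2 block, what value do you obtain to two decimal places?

HTHM values (method 1 × method 2): 0.45, 0.22, 0.63, 0.19, 0.26, 0.24; mean = 1.99/6 = 0.33.

0.33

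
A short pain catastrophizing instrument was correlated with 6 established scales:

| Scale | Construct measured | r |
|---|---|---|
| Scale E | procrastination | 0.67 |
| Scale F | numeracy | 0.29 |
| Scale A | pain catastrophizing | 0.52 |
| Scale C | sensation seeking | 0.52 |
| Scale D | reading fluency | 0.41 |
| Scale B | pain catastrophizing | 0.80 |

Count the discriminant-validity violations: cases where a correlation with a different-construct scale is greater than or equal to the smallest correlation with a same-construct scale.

Convergent (same construct = pain catastrophizing): Scale A, Scale B.
Smallest convergent = 0.52. Discriminant values: 0.67, 0.29, 0.52, 0.41; count ≥ 0.52 → 2.

2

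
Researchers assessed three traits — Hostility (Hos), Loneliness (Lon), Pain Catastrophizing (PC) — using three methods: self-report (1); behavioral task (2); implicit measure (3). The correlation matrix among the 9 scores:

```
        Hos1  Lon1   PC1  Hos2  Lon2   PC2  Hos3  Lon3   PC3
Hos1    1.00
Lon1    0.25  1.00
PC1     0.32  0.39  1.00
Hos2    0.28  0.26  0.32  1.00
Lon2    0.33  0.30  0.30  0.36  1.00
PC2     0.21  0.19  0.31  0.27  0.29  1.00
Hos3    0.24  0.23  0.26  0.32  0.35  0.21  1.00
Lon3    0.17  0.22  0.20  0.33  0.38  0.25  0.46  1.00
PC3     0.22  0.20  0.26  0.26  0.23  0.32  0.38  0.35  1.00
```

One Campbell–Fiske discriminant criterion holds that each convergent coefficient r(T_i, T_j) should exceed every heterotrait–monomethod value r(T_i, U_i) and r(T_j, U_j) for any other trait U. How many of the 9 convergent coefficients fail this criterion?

9

Each convergent coefficient versus the relevant comparison correlations:
Hos (methods 1·2): 0.28 vs {0.25, 0.36, 0.32, 0.27} → fail.
Hos (methods 1·3): 0.24 vs {0.25, 0.46, 0.32, 0.38} → fail.
Hos (methods 2·3): 0.32 vs {0.36, 0.46, 0.27, 0.38} → fail.
Lon (methods 1·2): 0.30 vs {0.25, 0.36, 0.39, 0.29} → fail.
Lon (methods 1·3): 0.22 vs {0.25, 0.46, 0.39, 0.35} → fail.
Lon (methods 2·3): 0.38 vs {0.36, 0.46, 0.29, 0.35} → fail.
PC (methods 1·2): 0.31 vs {0.32, 0.27, 0.39, 0.29} → fail.
PC (methods 1·3): 0.26 vs {0.32, 0.38, 0.39, 0.35} → fail.
PC (methods 2·3): 0.32 vs {0.27, 0.38, 0.29, 0.35} → fail.
9 of 9 fail.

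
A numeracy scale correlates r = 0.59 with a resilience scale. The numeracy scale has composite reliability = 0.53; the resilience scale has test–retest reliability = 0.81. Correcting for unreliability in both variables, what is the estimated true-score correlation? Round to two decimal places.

0.90

r_true = r_obs / √(r_xx · r_yy) = 0.59 / √(0.53 × 0.81) = 0.59 / √0.4293 = 0.59 / 0.6552 ≈ 0.90.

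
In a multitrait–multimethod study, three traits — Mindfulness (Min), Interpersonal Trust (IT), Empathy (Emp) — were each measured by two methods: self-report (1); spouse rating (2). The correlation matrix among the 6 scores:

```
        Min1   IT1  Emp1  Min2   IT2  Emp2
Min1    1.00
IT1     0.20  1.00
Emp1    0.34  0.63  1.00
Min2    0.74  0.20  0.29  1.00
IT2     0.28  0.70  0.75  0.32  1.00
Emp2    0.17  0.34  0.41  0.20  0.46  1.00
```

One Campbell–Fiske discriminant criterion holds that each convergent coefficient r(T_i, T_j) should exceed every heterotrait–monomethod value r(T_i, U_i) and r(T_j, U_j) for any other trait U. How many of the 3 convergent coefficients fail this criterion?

Convergent coefficients and their comparison sets:
Min (methods 1·2): 0.74 vs {0.20, 0.32, 0.34, 0.20} → pass.
IT (methods 1·2): 0.70 vs {0.20, 0.32, 0.63, 0.46} → pass.
Emp (methods 1·2): 0.41 vs {0.34, 0.20, 0.63, 0.46} → fail.
1 of 3 fail.

1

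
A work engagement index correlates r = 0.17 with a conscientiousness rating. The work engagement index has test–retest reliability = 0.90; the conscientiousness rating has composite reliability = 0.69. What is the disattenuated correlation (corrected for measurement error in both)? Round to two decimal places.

r_true = r_obs / √(r_xx · r_yy) = 0.17 / √(0.90 × 0.69) = 0.17 / √0.6210 = 0.17 / 0.7880 ≈ 0.22.

0.22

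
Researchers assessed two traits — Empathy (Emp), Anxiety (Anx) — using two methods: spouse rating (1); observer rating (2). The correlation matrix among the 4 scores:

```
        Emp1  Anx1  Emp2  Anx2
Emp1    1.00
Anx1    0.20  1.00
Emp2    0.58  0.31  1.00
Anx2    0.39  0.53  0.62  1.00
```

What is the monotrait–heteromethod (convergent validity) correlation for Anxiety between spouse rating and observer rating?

0.53

Same trait (Anx), different methods: r(Anx1, Anx2) = 0.53.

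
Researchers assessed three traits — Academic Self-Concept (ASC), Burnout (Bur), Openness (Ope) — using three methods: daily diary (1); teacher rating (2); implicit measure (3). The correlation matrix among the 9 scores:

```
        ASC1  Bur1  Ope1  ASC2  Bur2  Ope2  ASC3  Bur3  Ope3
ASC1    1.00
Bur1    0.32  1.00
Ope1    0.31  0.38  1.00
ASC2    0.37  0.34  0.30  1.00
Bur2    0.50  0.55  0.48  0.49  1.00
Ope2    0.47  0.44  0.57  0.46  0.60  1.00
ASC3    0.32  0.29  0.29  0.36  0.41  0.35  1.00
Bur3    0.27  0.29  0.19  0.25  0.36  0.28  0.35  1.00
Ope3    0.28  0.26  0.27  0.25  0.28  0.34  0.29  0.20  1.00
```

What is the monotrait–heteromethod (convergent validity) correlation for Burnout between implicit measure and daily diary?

Same trait (Bur), different methods: r(Bur3, Bur1) = 0.29.

0.29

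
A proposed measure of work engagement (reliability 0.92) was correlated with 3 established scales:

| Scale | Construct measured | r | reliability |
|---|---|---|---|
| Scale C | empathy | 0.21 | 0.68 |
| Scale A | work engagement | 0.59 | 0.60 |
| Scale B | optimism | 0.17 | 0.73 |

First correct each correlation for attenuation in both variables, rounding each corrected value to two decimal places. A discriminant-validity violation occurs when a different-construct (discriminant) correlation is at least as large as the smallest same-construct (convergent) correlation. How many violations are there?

0

Disattenuated r (r / √(r_scale · r_new)):
  Scale C (disc): 0.21 / √(0.68·0.92) = 0.27
  Scale A (conv): 0.59 / √(0.60·0.92) = 0.79
  Scale B (disc): 0.17 / √(0.73·0.92) = 0.21
Smallest convergent = 0.79. Discriminant values: 0.27, 0.21; count ≥ 0.79 → 0.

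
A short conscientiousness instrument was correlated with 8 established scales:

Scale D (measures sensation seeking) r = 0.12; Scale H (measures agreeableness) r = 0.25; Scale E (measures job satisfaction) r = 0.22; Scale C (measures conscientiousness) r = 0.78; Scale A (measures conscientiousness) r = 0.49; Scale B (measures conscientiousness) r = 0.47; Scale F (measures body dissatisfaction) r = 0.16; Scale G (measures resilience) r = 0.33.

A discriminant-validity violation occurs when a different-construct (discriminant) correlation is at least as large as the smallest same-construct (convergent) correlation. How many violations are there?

0

Convergent (same construct = conscientiousness): Scale C, Scale A, Scale B.
Smallest convergent = 0.47. Discriminant values: 0.12, 0.25, 0.22, 0.16, 0.33; count ≥ 0.47 → 0.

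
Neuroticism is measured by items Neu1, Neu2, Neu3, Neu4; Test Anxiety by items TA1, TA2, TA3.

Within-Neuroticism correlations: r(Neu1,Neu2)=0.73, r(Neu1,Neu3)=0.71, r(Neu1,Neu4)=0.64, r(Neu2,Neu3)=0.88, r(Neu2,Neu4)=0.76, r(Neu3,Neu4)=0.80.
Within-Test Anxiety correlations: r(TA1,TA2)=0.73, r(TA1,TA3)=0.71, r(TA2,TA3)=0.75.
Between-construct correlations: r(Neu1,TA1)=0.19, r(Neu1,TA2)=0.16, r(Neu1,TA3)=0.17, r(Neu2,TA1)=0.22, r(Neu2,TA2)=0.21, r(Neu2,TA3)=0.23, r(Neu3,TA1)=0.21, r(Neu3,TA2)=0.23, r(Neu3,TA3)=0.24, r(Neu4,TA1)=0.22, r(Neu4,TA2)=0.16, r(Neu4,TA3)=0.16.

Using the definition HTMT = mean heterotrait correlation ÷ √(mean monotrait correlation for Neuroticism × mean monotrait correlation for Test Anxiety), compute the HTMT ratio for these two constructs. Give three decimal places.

0.270

Between-construct mean = 2.40/12 = 0.2000.
Mean within-Neu = 4.52/6 = 0.7533; mean within-TA = 2.19/3 = 0.7300.
Geometric mean = √(0.7533 × 0.7300) = 0.7416.
HTMT = 0.2000 / 0.7416 = 0.270.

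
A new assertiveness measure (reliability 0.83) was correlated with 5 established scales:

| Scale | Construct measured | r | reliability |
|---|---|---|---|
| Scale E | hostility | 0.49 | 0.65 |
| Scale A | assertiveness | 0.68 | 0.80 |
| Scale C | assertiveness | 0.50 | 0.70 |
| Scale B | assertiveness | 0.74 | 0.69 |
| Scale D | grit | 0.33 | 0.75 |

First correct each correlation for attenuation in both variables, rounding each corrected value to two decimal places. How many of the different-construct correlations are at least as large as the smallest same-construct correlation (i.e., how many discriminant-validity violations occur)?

Disattenuated r (r / √(r_scale · r_new)):
  Scale E (disc): 0.49 / √(0.65·0.83) = 0.67
  Scale A (conv): 0.68 / √(0.80·0.83) = 0.83
  Scale C (conv): 0.50 / √(0.70·0.83) = 0.66
  Scale B (conv): 0.74 / √(0.69·0.83) = 0.98
  Scale D (disc): 0.33 / √(0.75·0.83) = 0.42
Smallest convergent = 0.66. Discriminant values: 0.67, 0.42; count ≥ 0.66 → 1.

1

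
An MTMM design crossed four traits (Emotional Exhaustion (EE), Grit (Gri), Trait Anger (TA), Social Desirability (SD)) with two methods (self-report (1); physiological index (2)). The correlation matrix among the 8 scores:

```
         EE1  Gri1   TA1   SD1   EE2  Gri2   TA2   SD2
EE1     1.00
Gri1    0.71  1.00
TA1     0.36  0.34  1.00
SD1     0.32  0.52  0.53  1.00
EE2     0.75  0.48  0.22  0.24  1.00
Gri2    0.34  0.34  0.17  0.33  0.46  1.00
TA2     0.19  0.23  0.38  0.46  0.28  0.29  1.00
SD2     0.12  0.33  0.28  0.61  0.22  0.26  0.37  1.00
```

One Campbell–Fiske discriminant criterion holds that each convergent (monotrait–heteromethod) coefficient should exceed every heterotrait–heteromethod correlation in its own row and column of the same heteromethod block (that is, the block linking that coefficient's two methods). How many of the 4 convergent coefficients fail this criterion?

Each convergent coefficient versus the relevant comparison correlations:
EE (methods 1·2): 0.75 vs {0.34, 0.48, 0.19, 0.22, 0.12, 0.24} → pass.
Gri (methods 1·2): 0.34 vs {0.48, 0.34, 0.23, 0.17, 0.33, 0.33} → fail.
TA (methods 1·2): 0.38 vs {0.22, 0.19, 0.17, 0.23, 0.28, 0.46} → fail.
SD (methods 1·2): 0.61 vs {0.24, 0.12, 0.33, 0.33, 0.46, 0.28} → pass.
2 of 4 fail.

2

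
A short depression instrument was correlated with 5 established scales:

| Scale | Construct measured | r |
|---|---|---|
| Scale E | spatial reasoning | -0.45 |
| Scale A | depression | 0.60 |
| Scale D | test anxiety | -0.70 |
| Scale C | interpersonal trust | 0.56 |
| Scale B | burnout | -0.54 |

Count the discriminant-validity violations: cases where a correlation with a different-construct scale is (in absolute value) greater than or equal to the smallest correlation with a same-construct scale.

1

Convergent (same construct = depression): Scale A.
Smallest convergent = 0.60. Discriminant |r|: 0.45, 0.70, 0.56, 0.54; count ≥ 0.60 → 1.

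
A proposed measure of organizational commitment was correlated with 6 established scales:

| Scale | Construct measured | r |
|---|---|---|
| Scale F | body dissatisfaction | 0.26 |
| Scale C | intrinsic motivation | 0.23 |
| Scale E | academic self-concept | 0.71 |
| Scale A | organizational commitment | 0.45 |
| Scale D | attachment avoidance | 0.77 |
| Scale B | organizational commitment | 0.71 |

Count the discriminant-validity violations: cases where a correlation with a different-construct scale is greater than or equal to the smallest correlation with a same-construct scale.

2

Convergent (same construct = organizational commitment): Scale A, Scale B.
Smallest convergent = 0.45. Discriminant values: 0.26, 0.23, 0.71, 0.77; count ≥ 0.45 → 2.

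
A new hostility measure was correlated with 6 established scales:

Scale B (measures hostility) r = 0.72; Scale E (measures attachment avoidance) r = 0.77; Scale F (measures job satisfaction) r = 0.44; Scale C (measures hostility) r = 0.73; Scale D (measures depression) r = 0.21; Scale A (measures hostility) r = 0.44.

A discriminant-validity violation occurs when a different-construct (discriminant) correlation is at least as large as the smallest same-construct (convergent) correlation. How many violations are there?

2

Convergent (same construct = hostility): Scale B, Scale C, Scale A.
Smallest convergent = 0.44. Discriminant values: 0.77, 0.44, 0.21; count ≥ 0.44 → 2.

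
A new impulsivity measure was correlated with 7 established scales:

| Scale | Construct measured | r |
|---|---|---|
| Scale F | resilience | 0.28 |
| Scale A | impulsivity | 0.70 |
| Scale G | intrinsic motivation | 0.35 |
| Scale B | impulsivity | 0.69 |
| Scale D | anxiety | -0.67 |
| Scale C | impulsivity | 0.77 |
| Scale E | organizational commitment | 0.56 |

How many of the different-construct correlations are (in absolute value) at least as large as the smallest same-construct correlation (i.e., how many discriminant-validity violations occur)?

0

Convergent (same construct = impulsivity): Scale A, Scale B, Scale C.
Smallest convergent = 0.69. Discriminant |r|: 0.28, 0.35, 0.67, 0.56; count ≥ 0.69 → 0.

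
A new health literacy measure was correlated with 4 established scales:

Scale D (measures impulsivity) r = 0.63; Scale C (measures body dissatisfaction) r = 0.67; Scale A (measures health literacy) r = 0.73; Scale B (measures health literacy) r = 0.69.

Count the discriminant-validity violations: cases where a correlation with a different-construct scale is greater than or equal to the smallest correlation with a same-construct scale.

0

Convergent (same construct = health literacy): Scale A, Scale B.
Smallest convergent = 0.69. Discriminant values: 0.63, 0.67; count ≥ 0.69 → 0.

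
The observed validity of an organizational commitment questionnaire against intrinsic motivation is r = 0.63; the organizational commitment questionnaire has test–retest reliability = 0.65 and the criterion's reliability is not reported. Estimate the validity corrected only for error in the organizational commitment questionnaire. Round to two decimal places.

Single correction: r_c = r_obs / √r_xx = 0.63 / √0.65 = 0.63 / 0.8062 ≈ 0.78.

0.78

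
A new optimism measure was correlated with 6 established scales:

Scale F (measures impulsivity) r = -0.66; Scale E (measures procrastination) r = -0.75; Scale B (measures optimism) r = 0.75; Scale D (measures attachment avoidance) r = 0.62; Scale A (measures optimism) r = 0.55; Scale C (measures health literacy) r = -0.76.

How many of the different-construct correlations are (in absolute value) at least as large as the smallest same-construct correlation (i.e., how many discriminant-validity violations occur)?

4

Convergent (same construct = optimism): Scale B, Scale A.
Smallest convergent = 0.55. Discriminant |r|: 0.66, 0.75, 0.62, 0.76; count ≥ 0.55 → 4.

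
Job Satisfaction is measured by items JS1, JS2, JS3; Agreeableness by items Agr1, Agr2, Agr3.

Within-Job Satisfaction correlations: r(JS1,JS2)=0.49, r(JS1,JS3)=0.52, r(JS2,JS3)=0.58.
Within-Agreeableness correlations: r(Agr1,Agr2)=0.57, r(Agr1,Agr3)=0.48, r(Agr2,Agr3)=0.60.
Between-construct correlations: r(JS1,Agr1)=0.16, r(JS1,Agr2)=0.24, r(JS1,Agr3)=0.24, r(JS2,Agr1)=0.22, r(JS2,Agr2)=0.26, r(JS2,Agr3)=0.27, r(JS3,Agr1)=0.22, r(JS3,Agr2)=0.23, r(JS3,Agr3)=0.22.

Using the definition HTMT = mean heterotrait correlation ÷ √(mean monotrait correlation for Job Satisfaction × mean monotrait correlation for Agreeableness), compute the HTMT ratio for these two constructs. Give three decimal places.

Mean between = 2.06/9 = 0.2289.
Mean within-JS = 1.59/3 = 0.5300; mean within-Agr = 1.65/3 = 0.5500.
Geometric mean = √(0.5300 × 0.5500) = 0.5399.
HTMT = 0.2289 / 0.5399 = 0.424.

0.424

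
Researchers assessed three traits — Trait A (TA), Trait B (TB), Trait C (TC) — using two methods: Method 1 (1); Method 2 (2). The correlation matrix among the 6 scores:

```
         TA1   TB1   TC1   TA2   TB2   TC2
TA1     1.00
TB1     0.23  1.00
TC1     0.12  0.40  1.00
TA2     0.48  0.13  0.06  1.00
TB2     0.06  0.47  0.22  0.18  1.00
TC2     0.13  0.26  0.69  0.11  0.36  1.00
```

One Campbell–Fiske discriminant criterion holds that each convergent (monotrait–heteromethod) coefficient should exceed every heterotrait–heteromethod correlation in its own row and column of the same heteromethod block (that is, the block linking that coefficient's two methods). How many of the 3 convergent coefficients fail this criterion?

0

Convergent coefficients and their comparison sets:
TA (methods 1·2): 0.48 vs {0.06, 0.13, 0.13, 0.06} → pass.
TB (methods 1·2): 0.47 vs {0.13, 0.06, 0.26, 0.22} → pass.
TC (methods 1·2): 0.69 vs {0.06, 0.13, 0.22, 0.26} → pass.
0 of 3 fail.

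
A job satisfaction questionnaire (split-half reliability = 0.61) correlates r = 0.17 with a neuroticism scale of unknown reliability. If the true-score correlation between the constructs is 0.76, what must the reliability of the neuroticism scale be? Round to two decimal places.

0.08

r_true = r_obs / √(r_xx · r_yy) ⇒ 0.76 = 0.17 / √(0.61 · r_yy).
√(0.61 · r_yy) = 0.17 / 0.76 = 0.2237; 0.61 · r_yy = 0.0500; r_yy = 0.0500 / 0.61 ≈ 0.08.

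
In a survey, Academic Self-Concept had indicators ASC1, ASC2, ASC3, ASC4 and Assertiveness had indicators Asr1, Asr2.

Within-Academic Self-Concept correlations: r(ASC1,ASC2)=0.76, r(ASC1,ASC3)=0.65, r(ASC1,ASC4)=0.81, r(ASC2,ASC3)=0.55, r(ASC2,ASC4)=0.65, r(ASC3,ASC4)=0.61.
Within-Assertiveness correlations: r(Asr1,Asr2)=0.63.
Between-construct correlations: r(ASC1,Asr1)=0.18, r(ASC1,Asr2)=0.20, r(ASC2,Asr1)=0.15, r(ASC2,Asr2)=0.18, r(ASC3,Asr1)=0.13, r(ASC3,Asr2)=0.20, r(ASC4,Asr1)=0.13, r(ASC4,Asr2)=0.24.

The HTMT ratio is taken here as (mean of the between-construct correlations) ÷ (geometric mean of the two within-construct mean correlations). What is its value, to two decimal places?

0.27

Between-construct mean = 1.41/8 = 0.1763.
Mean within-ASC = 4.03/6 = 0.6717; mean within-Asr = 0.63/1 = 0.6300.
Geometric mean = √(0.6717 × 0.6300) = 0.6505.
HTMT = 0.1763 / 0.6505 = 0.27.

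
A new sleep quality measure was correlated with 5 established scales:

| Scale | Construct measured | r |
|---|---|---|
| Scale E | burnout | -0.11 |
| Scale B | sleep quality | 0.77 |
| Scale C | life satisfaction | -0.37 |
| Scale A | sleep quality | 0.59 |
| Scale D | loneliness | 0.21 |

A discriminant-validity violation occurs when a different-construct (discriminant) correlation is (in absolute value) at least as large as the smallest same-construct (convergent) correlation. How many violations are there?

Convergent (same construct = sleep quality): Scale B, Scale A.
Smallest convergent = 0.59. Discriminant |r|: 0.11, 0.37, 0.21; count ≥ 0.59 → 0.

0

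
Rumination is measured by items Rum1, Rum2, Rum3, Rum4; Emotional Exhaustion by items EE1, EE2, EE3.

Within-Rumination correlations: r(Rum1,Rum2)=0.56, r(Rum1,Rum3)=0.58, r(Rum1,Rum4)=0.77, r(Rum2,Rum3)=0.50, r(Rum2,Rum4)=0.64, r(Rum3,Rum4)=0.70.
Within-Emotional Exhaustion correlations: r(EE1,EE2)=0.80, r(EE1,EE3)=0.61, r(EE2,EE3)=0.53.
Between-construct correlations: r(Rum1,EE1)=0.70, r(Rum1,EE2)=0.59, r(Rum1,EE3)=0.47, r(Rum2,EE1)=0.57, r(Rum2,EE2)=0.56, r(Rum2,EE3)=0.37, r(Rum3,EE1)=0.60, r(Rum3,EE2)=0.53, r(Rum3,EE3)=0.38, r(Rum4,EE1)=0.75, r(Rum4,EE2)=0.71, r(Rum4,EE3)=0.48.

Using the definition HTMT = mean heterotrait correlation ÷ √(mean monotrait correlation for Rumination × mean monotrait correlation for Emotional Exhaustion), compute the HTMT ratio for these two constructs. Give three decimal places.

0.880

Mean heterotrait r = 6.71/12 = 0.5592.
Mean within-Rum = 3.75/6 = 0.6250; mean within-EE = 1.94/3 = 0.6467.
Geometric mean = √(0.6250 × 0.6467) = 0.6358.
HTMT = 0.5592 / 0.6358 = 0.880.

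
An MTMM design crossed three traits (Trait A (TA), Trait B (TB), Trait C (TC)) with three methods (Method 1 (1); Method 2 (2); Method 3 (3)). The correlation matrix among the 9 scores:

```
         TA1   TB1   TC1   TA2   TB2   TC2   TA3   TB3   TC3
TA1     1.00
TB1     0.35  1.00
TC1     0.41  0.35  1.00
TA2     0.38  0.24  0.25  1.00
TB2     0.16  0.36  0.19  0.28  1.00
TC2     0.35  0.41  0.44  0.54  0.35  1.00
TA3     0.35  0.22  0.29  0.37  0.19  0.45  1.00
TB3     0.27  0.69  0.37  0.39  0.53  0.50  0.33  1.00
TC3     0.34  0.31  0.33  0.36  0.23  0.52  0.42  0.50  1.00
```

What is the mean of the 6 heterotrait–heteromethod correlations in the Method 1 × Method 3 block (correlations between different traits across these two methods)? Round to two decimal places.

HTHM values (method 1 × method 3): 0.27, 0.34, 0.22, 0.31, 0.29, 0.37; mean = 1.80/6 = 0.30.

0.30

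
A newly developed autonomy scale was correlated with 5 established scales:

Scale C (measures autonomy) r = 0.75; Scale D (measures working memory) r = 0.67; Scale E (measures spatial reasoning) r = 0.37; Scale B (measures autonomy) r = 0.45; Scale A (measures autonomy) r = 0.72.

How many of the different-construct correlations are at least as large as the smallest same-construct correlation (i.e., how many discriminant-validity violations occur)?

Convergent (same construct = autonomy): Scale C, Scale B, Scale A.
Smallest convergent = 0.45. Discriminant values: 0.67, 0.37; count ≥ 0.45 → 1.

1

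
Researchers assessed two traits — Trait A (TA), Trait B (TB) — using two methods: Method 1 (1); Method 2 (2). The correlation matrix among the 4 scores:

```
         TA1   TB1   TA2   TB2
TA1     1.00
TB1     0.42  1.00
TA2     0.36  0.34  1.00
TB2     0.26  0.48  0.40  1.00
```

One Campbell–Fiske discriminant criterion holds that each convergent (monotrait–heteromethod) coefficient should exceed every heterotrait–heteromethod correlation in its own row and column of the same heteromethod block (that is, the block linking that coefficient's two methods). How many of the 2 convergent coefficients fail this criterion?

Each convergent coefficient versus the relevant comparison correlations:
TA (methods 1·2): 0.36 vs {0.26, 0.34} → pass.
TB (methods 1·2): 0.48 vs {0.34, 0.26} → pass.
0 of 2 fail.

0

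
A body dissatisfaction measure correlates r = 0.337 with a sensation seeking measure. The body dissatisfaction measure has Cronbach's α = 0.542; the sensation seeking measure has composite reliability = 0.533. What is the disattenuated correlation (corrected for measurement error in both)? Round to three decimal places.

r_true = r_obs / √(r_xx · r_yy) = 0.337 / √(0.542 × 0.533) = 0.337 / √0.288886 = 0.337 / 0.5375 ≈ 0.627.

0.627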